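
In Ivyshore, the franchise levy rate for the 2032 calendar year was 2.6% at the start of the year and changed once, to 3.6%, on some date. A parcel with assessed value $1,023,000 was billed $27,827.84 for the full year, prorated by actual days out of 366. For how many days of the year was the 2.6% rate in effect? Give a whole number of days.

Let d = days at the first rate; then 366 − d days at the second rate.
$1,023,000 × [2.6%·d + 3.6%·(366−d)] / 366 = $27,827.84
Solving gives d = 322, so the new rate took effect on November 18, 2032.

322 days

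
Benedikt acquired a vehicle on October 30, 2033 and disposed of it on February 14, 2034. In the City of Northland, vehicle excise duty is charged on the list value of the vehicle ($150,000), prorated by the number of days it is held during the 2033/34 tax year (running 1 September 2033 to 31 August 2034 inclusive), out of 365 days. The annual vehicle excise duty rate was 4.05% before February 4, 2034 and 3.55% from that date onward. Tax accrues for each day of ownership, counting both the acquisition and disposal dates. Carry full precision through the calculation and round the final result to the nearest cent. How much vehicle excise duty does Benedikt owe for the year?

$1,774.93

October 30, 2033 – February 3, 2034: 97 days at 4.05% → $150,000 × 4.05% × 97/365 = $1,614.4521
February 4 – February 14, 2034: 11 days at 3.55% → $150,000 × 3.55% × 11/365 = $160.4795
Total = $1,774.9315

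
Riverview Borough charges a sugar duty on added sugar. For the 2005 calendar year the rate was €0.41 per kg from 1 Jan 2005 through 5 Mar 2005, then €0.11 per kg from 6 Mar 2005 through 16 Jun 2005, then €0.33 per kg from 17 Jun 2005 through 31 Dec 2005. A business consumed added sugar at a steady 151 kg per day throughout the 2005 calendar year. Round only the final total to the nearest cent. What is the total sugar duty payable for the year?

€15,539.41

1 Jan – 5 Mar 2005: 64 days × 151 kg/day = 9,664 kg at €0.41/kg → €3,962.24
6 Mar – 16 Jun 2005: 103 days × 151 kg/day = 15,553 kg at €0.11/kg → €1,710.83
17 Jun – 31 Dec 2005: 198 days × 151 kg/day = 29,898 kg at €0.33/kg → €9,866.34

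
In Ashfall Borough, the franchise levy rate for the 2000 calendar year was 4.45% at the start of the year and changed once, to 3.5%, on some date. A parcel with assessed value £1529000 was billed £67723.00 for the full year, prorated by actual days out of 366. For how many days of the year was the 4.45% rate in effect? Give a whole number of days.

Let d = days at the first rate; then 366 − d days at the second rate.
£1529000 × [4.45%·d + 3.5%·(366−d)] / 366 = £67723.00
Solving gives d = 358, so the new rate took effect on 24 December 2000.

358 days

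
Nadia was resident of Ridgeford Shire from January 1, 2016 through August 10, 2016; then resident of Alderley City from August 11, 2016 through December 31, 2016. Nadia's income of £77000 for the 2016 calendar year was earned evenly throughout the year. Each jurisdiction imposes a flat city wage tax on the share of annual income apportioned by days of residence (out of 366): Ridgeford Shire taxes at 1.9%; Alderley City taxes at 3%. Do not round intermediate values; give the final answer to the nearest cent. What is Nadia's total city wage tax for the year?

Ridgeford Shire, January 1 – August 10, 2016: 223 days → £77000 × 1.9% × 223/366 = £891.3907
Alderley City, August 11 – December 31, 2016: 143 days → £77000 × 3% × 143/366 = £902.5410
Total = £1793.9317

£1793.93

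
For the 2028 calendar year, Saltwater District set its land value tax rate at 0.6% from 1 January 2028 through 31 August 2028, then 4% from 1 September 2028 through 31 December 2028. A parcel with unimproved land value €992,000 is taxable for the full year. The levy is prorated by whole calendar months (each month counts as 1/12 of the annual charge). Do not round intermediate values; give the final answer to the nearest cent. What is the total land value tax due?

1 January – 31 August 2028: 8 months at 0.6% → €992,000 × 0.6% × 8/12 = €3,968.0000
1 September – 31 December 2028: 4 months at 4% → €992,000 × 4% × 4/12 = €13,226.6667
Total = €17,194.6667

€17,194.67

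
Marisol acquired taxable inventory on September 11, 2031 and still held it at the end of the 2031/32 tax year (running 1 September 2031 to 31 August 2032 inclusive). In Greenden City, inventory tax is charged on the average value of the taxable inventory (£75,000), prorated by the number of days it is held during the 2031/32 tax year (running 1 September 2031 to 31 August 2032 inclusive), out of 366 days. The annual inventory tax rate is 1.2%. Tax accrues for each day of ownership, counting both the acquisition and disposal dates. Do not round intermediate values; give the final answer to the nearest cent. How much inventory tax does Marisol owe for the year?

Days held (September 11, 2031 – August 31, 2032): 356 out of 366
Tax = £75,000 × 1.2% × 356/366 = £875.4098

£875.41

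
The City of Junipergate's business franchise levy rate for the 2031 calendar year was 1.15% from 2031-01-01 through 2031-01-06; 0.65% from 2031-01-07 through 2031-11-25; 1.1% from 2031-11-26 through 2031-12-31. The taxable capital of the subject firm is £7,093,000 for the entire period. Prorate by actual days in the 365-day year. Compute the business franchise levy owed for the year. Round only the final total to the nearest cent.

2031-01-01 to 2031-01-06: 6 days at 1.15% → £7,093,000 × 1.15% × 6/365 = £1,340.8685
2031-01-07 to 2031-11-25: 323 days at 0.65% → £7,093,000 × 0.65% × 323/365 = £40,799.3247
2031-11-26 to 2031-12-31: 36 days at 1.1% → £7,093,000 × 1.1% × 36/365 = £7,695.4192
Total = £49,835.6123

£49,835.61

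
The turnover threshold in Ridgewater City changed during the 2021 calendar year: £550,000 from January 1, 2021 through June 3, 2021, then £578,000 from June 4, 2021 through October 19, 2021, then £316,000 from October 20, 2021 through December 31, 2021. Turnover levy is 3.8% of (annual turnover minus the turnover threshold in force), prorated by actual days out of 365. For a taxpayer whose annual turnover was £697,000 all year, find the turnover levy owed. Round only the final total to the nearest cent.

January 1 – June 3, 2021: 154 days, exemption £550,000 → (£697,000 − £550,000) × 3.8% × 154/365 = £2,356.8329
June 4 – October 19, 2021: 138 days, exemption £578,000 → (£697,000 − £578,000) × 3.8% × 138/365 = £1,709.6877
October 20 – December 31, 2021: 73 days, exemption £316,000 → (£697,000 − £316,000) × 3.8% × 73/365 = £2,895.6000
Total = £6,962.1205

£6,962.12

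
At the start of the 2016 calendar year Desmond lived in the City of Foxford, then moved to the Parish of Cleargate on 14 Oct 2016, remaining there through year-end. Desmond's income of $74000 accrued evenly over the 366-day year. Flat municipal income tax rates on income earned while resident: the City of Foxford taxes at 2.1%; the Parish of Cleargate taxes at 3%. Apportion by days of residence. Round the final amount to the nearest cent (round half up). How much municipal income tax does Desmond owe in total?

The City of Foxford, 1 Jan – 13 Oct 2016: 287 days → $74000 × 2.1% × 287/366 = $1218.5738
The Parish of Cleargate, 14 Oct – 31 Dec 2016: 79 days → $74000 × 3% × 79/366 = $479.1803
Total = $1697.7541

$1697.75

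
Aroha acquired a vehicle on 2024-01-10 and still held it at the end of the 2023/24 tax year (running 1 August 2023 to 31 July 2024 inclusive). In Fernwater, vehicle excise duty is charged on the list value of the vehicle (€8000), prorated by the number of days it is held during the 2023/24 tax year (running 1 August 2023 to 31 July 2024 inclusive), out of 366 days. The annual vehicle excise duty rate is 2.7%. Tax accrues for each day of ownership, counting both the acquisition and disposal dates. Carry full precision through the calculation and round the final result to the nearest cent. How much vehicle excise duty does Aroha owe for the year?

Days held (2024-01-10 to 2024-07-31): 204 out of 366
Tax = €8000 × 2.7% × 204/366 = €120.3934

€120.39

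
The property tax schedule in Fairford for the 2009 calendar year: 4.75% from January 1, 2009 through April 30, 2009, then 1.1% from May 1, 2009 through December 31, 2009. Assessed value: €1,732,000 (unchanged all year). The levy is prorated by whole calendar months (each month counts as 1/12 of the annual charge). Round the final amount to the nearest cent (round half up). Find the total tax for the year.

January 1 – April 30, 2009: 4 months at 4.75% → €1,732,000 × 4.75% × 4/12 = €27,423.3333
May 1 – December 31, 2009: 8 months at 1.1% → €1,732,000 × 1.1% × 8/12 = €12,701.3333
Total = €40,124.6667

€40,124.67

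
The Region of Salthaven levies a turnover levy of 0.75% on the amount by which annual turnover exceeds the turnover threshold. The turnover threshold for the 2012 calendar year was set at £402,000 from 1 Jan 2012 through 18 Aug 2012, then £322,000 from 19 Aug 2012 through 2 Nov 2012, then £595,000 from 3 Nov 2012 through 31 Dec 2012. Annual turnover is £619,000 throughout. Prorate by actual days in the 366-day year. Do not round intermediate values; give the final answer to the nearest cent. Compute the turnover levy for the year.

£1,518.75

1 Jan – 18 Aug 2012: 231 days, exemption £402,000 → (£619,000 − £402,000) × 0.75% × 231/366 = £1,027.1926
19 Aug – 2 Nov 2012: 76 days, exemption £322,000 → (£619,000 − £322,000) × 0.75% × 76/366 = £462.5410
3 Nov – 31 Dec 2012: 59 days, exemption £595,000 → (£619,000 − £595,000) × 0.75% × 59/366 = £29.0164
Total = £1,518.7500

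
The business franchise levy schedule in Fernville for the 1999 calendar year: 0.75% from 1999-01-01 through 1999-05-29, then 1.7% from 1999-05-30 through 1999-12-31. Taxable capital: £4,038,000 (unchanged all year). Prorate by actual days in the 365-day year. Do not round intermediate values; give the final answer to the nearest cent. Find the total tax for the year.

£52,986.30

1999-01-01 to 1999-05-29: 149 days at 0.75% → £4,038,000 × 0.75% × 149/365 = £12,362.9178
1999-05-30 to 1999-12-31: 216 days at 1.7% → £4,038,000 × 1.7% × 216/365 = £40,623.3863
Total = £52,986.3041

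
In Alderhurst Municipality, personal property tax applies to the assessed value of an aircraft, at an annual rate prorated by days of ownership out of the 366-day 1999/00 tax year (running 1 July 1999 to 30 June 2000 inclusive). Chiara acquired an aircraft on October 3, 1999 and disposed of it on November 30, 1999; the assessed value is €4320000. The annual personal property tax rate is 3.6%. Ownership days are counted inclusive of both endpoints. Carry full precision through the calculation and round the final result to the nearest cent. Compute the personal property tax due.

Days held (October 3 – November 30, 1999): 59 out of 366
Tax = €4320000 × 3.6% × 59/366 = €25070.1639

€25070.16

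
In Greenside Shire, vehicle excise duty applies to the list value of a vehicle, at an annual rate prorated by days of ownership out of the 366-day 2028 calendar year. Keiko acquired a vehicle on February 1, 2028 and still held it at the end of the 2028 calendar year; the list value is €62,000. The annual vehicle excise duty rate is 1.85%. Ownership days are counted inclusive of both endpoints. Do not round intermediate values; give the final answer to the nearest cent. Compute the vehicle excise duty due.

€1,049.85

Days held (February 1 – December 31, 2028): 335 out of 366
Tax = €62,000 × 1.85% × 335/366 = €1,049.8497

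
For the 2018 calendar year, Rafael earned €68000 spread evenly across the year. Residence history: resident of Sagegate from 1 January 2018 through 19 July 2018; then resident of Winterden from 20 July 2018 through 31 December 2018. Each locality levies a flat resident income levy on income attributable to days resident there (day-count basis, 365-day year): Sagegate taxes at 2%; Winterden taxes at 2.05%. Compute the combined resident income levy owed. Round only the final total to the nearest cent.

Sagegate, 1 January – 19 July 2018: 200 days → €68000 × 2% × 200/365 = €745.2055
Winterden, 20 July – 31 December 2018: 165 days → €68000 × 2.05% × 165/365 = €630.1644
Total = €1375.3699

€1375.37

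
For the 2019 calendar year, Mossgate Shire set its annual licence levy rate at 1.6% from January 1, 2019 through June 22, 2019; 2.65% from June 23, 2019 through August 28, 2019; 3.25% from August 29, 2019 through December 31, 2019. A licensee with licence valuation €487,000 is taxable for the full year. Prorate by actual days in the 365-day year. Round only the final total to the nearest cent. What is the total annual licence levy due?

January 1 – June 22, 2019: 173 days at 1.6% → €487,000 × 1.6% × 173/365 = €3,693.1945
June 23 – August 28, 2019: 67 days at 2.65% → €487,000 × 2.65% × 67/365 = €2,368.9548
August 29 – December 31, 2019: 125 days at 3.25% → €487,000 × 3.25% × 125/365 = €5,420.3767
Total = €11,482.5260

€11,482.53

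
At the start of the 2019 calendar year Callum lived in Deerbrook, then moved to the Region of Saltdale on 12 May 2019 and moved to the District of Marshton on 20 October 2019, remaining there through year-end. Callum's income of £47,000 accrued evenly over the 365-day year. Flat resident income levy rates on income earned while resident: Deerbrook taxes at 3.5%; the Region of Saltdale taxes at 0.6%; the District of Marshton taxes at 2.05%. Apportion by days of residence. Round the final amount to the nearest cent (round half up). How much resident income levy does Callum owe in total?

£907.49

Deerbrook, 1 January – 11 May 2019: 131 days → £47,000 × 3.5% × 131/365 = £590.3973
The Region of Saltdale, 12 May – 19 October 2019: 161 days → £47,000 × 0.6% × 161/365 = £124.3890
The District of Marshton, 20 October – 31 December 2019: 73 days → £47,000 × 2.05% × 73/365 = £192.7000
Total = £907.4863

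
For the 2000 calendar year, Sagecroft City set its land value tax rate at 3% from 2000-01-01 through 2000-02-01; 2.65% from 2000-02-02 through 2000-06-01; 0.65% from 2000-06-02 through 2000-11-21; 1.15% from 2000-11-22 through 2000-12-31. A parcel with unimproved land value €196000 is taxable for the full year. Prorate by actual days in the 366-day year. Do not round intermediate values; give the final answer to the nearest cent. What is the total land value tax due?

2000-01-01 to 2000-02-01: 32 days at 3% → €196000 × 3% × 32/366 = €514.0984
2000-02-02 to 2000-06-01: 121 days at 2.65% → €196000 × 2.65% × 121/366 = €1717.1421
2000-06-02 to 2000-11-21: 173 days at 0.65% → €196000 × 0.65% × 173/366 = €602.1913
2000-11-22 to 2000-12-31: 40 days at 1.15% → €196000 × 1.15% × 40/366 = €246.3388
Total = €3079.7705

€3079.77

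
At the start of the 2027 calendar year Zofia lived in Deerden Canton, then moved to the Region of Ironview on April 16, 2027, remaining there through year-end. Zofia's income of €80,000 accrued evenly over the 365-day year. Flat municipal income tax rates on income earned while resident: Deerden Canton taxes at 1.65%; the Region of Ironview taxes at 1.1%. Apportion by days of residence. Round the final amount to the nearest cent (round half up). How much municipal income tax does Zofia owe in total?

€1,006.58

Deerden Canton, January 1 – April 15, 2027: 105 days → €80,000 × 1.65% × 105/365 = €379.7260
The Region of Ironview, April 16 – December 31, 2027: 260 days → €80,000 × 1.1% × 260/365 = €626.8493
Total = €1,006.5753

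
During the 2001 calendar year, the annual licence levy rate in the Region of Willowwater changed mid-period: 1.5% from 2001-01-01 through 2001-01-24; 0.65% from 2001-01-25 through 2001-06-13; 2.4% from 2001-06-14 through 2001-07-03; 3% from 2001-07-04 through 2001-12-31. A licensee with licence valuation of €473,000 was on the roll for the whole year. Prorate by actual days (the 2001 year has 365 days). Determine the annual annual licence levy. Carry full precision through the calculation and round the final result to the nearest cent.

2001-01-01 to 2001-01-24: 24 days at 1.5% → €473,000 × 1.5% × 24/365 = €466.5205
2001-01-25 to 2001-06-13: 140 days at 0.65% → €473,000 × 0.65% × 140/365 = €1,179.2603
2001-06-14 to 2001-07-03: 20 days at 2.4% → €473,000 × 2.4% × 20/365 = €622.0274
2001-07-04 to 2001-12-31: 181 days at 3% → €473,000 × 3% × 181/365 = €7,036.6849
Total = €9,304.4932

€9,304.49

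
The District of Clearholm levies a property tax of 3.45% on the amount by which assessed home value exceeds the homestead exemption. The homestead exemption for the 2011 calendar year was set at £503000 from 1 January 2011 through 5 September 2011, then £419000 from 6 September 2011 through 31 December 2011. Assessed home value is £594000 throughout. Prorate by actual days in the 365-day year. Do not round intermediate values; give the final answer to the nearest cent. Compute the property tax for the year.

1 January – 5 September 2011: 248 days, exemption £503000 → (£594000 − £503000) × 3.45% × 248/365 = £2133.1397
6 September – 31 December 2011: 117 days, exemption £419000 → (£594000 − £419000) × 3.45% × 117/365 = £1935.3082
Total = £4068.4479

£4068.45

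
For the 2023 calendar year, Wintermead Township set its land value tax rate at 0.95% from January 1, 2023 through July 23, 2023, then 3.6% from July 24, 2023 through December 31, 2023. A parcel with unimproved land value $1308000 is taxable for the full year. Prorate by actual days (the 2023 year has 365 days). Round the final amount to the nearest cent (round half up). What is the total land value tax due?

January 1 – July 23, 2023: 204 days at 0.95% → $1308000 × 0.95% × 204/365 = $6944.9425
July 24 – December 31, 2023: 161 days at 3.6% → $1308000 × 3.6% × 161/365 = $20770.3233
Total = $27715.2658

$27715.27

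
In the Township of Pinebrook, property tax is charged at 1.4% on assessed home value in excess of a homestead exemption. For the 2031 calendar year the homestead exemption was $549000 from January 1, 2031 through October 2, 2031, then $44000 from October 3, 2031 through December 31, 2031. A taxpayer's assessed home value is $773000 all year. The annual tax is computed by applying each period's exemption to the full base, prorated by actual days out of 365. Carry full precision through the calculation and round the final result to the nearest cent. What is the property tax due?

$4879.29

January 1 – October 2, 2031: 275 days, exemption $549000 → ($773000 − $549000) × 1.4% × 275/365 = $2362.7397
October 3 – December 31, 2031: 90 days, exemption $44000 → ($773000 − $44000) × 1.4% × 90/365 = $2516.5479
Total = $4879.2877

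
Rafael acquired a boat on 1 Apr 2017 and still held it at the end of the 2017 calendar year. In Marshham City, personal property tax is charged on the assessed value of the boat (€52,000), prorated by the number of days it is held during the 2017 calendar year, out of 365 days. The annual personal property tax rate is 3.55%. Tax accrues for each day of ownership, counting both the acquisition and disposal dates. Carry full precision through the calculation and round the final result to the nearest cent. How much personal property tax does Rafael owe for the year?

€1,390.82

Days held (1 Apr – 31 Dec 2017): 275 out of 365
Tax = €52,000 × 3.55% × 275/365 = €1,390.8219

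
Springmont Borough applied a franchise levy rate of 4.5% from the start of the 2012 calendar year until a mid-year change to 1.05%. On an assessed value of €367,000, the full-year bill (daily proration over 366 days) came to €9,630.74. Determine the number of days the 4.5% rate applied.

167 days

Let d = days at the first rate; then 366 − d days at the second rate.
€367,000 × [4.5%·d + 1.05%·(366−d)] / 366 = €9,630.74
Solving gives d = 167, so the new rate took effect on 16 Jun 2012.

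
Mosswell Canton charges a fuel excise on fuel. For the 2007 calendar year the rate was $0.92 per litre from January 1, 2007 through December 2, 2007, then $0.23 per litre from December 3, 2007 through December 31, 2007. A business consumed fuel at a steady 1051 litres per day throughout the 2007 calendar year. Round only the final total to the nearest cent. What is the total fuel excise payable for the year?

$331,895.29

January 1 – December 2, 2007: 336 days × 1051 litres/day = 353,136 litres at $0.92/litre → $324,885.12
December 3 – December 31, 2007: 29 days × 1051 litres/day = 30,479 litres at $0.23/litre → $7,010.17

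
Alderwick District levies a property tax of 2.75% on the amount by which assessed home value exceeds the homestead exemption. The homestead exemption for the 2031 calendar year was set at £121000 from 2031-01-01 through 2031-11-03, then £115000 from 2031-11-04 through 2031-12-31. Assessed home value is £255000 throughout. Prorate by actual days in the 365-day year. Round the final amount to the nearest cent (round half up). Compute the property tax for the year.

£3711.22

2031-01-01 to 2031-11-03: 307 days, exemption £121000 → (£255000 − £121000) × 2.75% × 307/365 = £3099.4384
2031-11-04 to 2031-12-31: 58 days, exemption £115000 → (£255000 − £115000) × 2.75% × 58/365 = £611.7808
Total = £3711.2192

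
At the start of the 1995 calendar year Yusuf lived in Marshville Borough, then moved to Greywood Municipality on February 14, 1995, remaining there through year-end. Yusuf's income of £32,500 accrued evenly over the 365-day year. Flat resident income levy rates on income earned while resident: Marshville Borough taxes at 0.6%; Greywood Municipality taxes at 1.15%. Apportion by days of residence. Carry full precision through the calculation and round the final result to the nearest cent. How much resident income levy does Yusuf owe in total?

£352.20

Marshville Borough, January 1 – February 13, 1995: 44 days → £32,500 × 0.6% × 44/365 = £23.5068
Greywood Municipality, February 14 – December 31, 1995: 321 days → £32,500 × 1.15% × 321/365 = £328.6952
Total = £352.2021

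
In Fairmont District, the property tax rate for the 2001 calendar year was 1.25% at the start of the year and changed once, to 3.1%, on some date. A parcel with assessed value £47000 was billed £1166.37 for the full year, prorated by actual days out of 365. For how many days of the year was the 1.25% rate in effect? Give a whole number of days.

122 days

Let d = days at the first rate; then 365 − d days at the second rate.
£47000 × [1.25%·d + 3.1%·(365−d)] / 365 = £1166.37
Solving gives d = 122, so the new rate took effect on 3 May 2001.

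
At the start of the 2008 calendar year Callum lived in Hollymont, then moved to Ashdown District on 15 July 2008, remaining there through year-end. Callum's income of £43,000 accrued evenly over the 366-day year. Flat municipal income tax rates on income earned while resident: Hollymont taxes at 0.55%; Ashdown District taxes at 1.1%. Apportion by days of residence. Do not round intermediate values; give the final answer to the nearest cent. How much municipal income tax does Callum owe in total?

Hollymont, 1 January – 14 July 2008: 196 days → £43,000 × 0.55% × 196/366 = £126.6503
Ashdown District, 15 July – 31 December 2008: 170 days → £43,000 × 1.1% × 170/366 = £219.6995
Total = £346.3497

£346.35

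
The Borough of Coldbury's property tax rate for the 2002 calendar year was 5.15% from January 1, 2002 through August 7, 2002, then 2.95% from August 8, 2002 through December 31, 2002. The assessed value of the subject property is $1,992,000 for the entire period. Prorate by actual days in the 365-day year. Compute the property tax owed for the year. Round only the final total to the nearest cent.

$85,058.40

January 1 – August 7, 2002: 219 days at 5.15% → $1,992,000 × 5.15% × 219/365 = $61,552.8000
August 8 – December 31, 2002: 146 days at 2.95% → $1,992,000 × 2.95% × 146/365 = $23,505.6000
Total = $85,058.4000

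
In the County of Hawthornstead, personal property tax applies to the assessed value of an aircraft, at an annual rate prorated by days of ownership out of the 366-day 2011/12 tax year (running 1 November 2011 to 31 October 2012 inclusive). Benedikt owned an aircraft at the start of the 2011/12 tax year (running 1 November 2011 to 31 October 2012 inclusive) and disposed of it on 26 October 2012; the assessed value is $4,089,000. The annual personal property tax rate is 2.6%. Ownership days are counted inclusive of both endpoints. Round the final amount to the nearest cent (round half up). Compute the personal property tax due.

Days held (1 November 2011 – 26 October 2012): 361 out of 366
Tax = $4,089,000 × 2.6% × 361/366 = $104,861.6230

$104,861.62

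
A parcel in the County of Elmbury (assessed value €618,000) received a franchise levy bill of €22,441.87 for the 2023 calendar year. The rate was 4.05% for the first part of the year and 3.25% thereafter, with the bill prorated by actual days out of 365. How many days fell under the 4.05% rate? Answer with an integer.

174 days

Let d = days at the first rate; then 365 − d days at the second rate.
€618,000 × [4.05%·d + 3.25%·(365−d)] / 365 = €22,441.87
Solving gives d = 174, so the new rate took effect on June 24, 2023.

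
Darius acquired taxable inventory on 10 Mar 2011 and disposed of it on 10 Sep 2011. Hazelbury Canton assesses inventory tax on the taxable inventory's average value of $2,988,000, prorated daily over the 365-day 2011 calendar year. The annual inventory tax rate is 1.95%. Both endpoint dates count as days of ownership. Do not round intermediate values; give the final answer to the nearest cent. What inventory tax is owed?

Days held (10 Mar – 10 Sep 2011): 185 out of 365
Tax = $2,988,000 × 1.95% × 185/365 = $29,532.0822

$29,532.08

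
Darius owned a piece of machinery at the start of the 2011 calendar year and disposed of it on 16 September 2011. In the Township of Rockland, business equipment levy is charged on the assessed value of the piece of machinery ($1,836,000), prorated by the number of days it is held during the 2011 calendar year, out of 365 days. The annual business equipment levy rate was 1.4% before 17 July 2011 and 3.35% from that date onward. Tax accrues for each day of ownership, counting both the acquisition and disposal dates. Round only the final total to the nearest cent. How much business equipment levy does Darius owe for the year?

1 January – 16 July 2011: 197 days at 1.4% → $1,836,000 × 1.4% × 197/365 = $13,873.1178
17 July – 16 September 2011: 62 days at 3.35% → $1,836,000 × 3.35% × 62/365 = $10,447.5945
Total = $24,320.7123

$24,320.71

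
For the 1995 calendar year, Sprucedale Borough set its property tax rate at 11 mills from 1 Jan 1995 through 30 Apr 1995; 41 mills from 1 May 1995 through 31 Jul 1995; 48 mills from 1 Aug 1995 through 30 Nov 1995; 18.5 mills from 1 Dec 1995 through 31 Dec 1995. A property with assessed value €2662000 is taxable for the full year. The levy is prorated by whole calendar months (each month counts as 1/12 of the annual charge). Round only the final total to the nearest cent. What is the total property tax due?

€83742.08

1 Jan – 30 Apr 1995: 4 months at 11 mills → €2662000 × 1.1% × 4/12 = €9760.6667
1 May – 31 Jul 1995: 3 months at 41 mills → €2662000 × 4.1% × 3/12 = €27285.5000
1 Aug – 30 Nov 1995: 4 months at 48 mills → €2662000 × 4.8% × 4/12 = €42592.0000
1 Dec – 31 Dec 1995: 1 month at 18.5 mills → €2662000 × 1.85% × 1/12 = €4103.9167
Total = €83742.0833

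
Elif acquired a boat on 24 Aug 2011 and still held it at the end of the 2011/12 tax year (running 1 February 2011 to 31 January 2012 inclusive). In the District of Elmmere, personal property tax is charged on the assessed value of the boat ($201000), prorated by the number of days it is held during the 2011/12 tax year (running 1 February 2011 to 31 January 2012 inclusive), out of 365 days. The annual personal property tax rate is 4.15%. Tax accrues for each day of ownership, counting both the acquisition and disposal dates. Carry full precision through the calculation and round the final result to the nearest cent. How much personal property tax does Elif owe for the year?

Days held (24 Aug 2011 – 31 Jan 2012): 161 out of 365
Tax = $201000 × 4.15% × 161/365 = $3679.4014

$3679.40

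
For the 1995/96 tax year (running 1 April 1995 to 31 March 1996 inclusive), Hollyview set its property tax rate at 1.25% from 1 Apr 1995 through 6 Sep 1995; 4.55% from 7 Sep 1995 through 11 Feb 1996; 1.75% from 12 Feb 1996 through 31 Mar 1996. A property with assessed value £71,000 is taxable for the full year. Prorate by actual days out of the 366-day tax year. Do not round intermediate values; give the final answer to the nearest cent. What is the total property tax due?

1 Apr – 6 Sep 1995: 159 days at 1.25% → £71,000 × 1.25% × 159/366 = £385.5533
7 Sep 1995 – 11 Feb 1996: 158 days at 4.55% → £71,000 × 4.55% × 158/366 = £1,394.5874
12 Feb – 31 Mar 1996: 49 days at 1.75% → £71,000 × 1.75% × 49/366 = £166.3456
Total = £1,946.4863

£1,946.49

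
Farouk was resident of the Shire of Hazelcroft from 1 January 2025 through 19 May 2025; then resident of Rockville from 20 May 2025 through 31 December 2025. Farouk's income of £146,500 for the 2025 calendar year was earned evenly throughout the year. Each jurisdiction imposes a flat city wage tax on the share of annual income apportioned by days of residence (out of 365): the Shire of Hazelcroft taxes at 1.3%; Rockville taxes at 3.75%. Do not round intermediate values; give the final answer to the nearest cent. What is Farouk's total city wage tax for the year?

£4,126.88

The Shire of Hazelcroft, 1 January – 19 May 2025: 139 days → £146,500 × 1.3% × 139/365 = £725.2753
Rockville, 20 May – 31 December 2025: 226 days → £146,500 × 3.75% × 226/365 = £3,401.6096
Total = £4,126.8849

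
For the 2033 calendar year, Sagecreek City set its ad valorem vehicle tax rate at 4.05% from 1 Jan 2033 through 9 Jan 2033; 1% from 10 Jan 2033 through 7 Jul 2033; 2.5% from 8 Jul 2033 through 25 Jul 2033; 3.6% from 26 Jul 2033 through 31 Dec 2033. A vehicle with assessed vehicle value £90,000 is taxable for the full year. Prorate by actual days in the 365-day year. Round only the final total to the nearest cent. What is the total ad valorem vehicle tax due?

1 Jan – 9 Jan 2033: 9 days at 4.05% → £90,000 × 4.05% × 9/365 = £89.8767
10 Jan – 7 Jul 2033: 179 days at 1% → £90,000 × 1% × 179/365 = £441.3699
8 Jul – 25 Jul 2033: 18 days at 2.5% → £90,000 × 2.5% × 18/365 = £110.9589
26 Jul – 31 Dec 2033: 159 days at 3.6% → £90,000 × 3.6% × 159/365 = £1,411.3973
Total = £2,053.6027

£2,053.60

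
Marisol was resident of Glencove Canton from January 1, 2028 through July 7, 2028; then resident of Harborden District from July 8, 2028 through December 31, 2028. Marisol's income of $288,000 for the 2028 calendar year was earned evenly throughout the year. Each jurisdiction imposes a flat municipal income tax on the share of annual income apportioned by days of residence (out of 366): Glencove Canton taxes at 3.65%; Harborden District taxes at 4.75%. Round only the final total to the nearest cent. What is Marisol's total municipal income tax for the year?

$12,044.07

Glencove Canton, January 1 – July 7, 2028: 189 days → $288,000 × 3.65% × 189/366 = $5,428.3279
Harborden District, July 8 – December 31, 2028: 177 days → $288,000 × 4.75% × 177/366 = $6,615.7377
Total = $12,044.0656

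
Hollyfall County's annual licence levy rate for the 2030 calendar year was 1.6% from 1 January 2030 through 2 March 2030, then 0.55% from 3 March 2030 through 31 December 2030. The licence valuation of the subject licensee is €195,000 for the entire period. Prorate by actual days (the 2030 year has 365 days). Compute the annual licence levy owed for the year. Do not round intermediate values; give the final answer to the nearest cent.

1 January – 2 March 2030: 61 days at 1.6% → €195,000 × 1.6% × 61/365 = €521.4247
3 March – 31 December 2030: 304 days at 0.55% → €195,000 × 0.55% × 304/365 = €893.2603
Total = €1,414.6849

€1,414.68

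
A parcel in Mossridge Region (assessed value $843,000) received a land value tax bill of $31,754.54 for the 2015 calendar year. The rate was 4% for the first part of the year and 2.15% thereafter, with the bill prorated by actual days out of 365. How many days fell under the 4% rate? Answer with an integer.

Let d = days at the first rate; then 365 − d days at the second rate.
$843,000 × [4%·d + 2.15%·(365−d)] / 365 = $31,754.54
Solving gives d = 319, so the new rate took effect on 16 Nov 2015.

319 days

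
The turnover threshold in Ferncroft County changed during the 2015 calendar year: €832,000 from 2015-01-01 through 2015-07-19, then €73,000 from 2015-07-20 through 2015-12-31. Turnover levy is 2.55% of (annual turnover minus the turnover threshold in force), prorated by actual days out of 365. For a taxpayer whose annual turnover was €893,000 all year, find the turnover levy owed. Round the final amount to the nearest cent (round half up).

2015-01-01 to 2015-07-19: 200 days, exemption €832,000 → (€893,000 − €832,000) × 2.55% × 200/365 = €852.3288
2015-07-20 to 2015-12-31: 165 days, exemption €73,000 → (€893,000 − €73,000) × 2.55% × 165/365 = €9,452.4658
Total = €10,304.7945

€10,304.79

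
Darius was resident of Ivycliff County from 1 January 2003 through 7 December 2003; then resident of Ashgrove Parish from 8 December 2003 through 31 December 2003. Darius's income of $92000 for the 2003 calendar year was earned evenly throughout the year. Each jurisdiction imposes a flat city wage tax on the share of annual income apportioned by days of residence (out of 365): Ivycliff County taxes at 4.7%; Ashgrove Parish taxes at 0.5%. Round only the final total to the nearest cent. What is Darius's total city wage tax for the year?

$4069.93

Ivycliff County, 1 January – 7 December 2003: 341 days → $92000 × 4.7% × 341/365 = $4039.6822
Ashgrove Parish, 8 December – 31 December 2003: 24 days → $92000 × 0.5% × 24/365 = $30.2466
Total = $4069.9288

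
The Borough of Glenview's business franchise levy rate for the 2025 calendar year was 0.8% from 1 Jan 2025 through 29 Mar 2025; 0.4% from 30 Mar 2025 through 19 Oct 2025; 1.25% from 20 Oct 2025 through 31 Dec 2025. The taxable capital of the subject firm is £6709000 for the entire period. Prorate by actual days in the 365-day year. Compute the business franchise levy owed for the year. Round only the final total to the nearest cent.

£44711.35

1 Jan – 29 Mar 2025: 88 days at 0.8% → £6709000 × 0.8% × 88/365 = £12940.0986
30 Mar – 19 Oct 2025: 204 days at 0.4% → £6709000 × 0.4% × 204/365 = £14998.7507
20 Oct – 31 Dec 2025: 73 days at 1.25% → £6709000 × 1.25% × 73/365 = £16772.5000
Total = £44711.3493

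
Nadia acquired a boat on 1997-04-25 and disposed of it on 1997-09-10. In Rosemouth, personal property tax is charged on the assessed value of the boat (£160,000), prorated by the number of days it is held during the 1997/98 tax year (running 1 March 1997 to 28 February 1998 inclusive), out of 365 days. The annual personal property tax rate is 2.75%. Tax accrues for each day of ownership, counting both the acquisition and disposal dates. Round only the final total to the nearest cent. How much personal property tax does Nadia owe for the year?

Days held (1997-04-25 to 1997-09-10): 139 out of 365
Tax = £160,000 × 2.75% × 139/365 = £1,675.6164

£1,675.62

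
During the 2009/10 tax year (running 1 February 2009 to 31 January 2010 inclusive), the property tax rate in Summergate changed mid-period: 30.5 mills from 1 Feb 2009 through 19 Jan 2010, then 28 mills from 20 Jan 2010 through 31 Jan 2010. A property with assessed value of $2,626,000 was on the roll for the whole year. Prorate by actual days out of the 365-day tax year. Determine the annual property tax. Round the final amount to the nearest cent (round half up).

1 Feb 2009 – 19 Jan 2010: 353 days at 30.5 mills → $2,626,000 × 3.05% × 353/365 = $77,459.8055
20 Jan – 31 Jan 2010: 12 days at 28 mills → $2,626,000 × 2.8% × 12/365 = $2,417.3589
Total = $79,877.1644

$79,877.16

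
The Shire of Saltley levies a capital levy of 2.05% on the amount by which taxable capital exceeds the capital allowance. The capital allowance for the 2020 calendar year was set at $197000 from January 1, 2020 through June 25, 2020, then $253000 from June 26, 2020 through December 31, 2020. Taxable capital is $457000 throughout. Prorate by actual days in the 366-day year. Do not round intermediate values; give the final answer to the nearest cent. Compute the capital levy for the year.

$4737.18

January 1 – June 25, 2020: 177 days, exemption $197000 → ($457000 − $197000) × 2.05% × 177/366 = $2577.6230
June 26 – December 31, 2020: 189 days, exemption $253000 → ($457000 − $253000) × 2.05% × 189/366 = $2159.5574
Total = $4737.1803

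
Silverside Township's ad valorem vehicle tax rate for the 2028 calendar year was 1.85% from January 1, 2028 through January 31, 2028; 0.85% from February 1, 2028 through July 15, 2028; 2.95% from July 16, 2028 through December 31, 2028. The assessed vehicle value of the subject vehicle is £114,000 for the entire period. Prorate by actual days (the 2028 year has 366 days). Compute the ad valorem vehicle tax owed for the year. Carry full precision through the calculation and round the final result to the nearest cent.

£2,170.98

January 1 – January 31, 2028: 31 days at 1.85% → £114,000 × 1.85% × 31/366 = £178.6311
February 1 – July 15, 2028: 166 days at 0.85% → £114,000 × 0.85% × 166/366 = £439.4918
July 16 – December 31, 2028: 169 days at 2.95% → £114,000 × 2.95% × 169/366 = £1,552.8607
Total = £2,170.9836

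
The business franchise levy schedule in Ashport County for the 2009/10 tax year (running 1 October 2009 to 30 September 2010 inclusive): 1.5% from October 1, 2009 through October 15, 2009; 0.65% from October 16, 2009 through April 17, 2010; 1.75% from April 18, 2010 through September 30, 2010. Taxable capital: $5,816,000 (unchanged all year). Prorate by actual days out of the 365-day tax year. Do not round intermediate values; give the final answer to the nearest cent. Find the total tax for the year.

$68,931.55

October 1 – October 15, 2009: 15 days at 1.5% → $5,816,000 × 1.5% × 15/365 = $3,585.2055
October 16, 2009 – April 17, 2010: 184 days at 0.65% → $5,816,000 × 0.65% × 184/365 = $19,057.3589
April 18 – September 30, 2010: 166 days at 1.75% → $5,816,000 × 1.75% × 166/365 = $46,288.9863
Total = $68,931.5507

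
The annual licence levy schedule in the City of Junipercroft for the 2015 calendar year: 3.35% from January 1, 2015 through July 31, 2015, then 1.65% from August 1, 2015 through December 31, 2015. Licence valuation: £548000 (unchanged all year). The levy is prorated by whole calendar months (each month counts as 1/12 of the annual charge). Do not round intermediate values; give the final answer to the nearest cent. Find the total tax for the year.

£14476.33

January 1 – July 31, 2015: 7 months at 3.35% → £548000 × 3.35% × 7/12 = £10708.8333
August 1 – December 31, 2015: 5 months at 1.65% → £548000 × 1.65% × 5/12 = £3767.5000
Total = £14476.3333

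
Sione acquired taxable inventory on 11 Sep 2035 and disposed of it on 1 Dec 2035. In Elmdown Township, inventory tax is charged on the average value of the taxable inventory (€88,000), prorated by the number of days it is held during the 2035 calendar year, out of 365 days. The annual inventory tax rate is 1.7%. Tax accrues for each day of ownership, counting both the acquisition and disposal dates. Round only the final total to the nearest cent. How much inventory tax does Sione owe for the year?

Days held (11 Sep – 1 Dec 2035): 82 out of 365
Tax = €88,000 × 1.7% × 82/365 = €336.0877

€336.09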